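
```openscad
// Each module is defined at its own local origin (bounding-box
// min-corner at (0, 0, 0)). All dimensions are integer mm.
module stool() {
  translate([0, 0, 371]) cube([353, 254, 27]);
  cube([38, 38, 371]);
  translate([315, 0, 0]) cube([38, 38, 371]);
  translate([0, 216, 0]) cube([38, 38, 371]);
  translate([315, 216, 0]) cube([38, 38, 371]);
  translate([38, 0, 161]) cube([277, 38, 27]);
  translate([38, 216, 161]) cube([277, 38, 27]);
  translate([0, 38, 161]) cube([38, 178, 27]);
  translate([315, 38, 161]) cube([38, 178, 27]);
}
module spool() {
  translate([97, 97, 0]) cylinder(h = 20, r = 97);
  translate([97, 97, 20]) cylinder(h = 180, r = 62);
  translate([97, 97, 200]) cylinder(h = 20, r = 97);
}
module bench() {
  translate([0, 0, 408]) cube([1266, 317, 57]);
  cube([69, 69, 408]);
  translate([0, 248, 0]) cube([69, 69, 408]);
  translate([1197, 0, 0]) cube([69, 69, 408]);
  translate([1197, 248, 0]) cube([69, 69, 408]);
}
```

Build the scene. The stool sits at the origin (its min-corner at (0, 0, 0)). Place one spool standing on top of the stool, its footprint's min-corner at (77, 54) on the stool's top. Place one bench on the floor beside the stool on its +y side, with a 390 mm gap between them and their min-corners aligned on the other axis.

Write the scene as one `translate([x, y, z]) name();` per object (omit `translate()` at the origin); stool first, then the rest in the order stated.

stool();
translate([77, 54, 398]) spool();
translate([0, 644, 0]) bench();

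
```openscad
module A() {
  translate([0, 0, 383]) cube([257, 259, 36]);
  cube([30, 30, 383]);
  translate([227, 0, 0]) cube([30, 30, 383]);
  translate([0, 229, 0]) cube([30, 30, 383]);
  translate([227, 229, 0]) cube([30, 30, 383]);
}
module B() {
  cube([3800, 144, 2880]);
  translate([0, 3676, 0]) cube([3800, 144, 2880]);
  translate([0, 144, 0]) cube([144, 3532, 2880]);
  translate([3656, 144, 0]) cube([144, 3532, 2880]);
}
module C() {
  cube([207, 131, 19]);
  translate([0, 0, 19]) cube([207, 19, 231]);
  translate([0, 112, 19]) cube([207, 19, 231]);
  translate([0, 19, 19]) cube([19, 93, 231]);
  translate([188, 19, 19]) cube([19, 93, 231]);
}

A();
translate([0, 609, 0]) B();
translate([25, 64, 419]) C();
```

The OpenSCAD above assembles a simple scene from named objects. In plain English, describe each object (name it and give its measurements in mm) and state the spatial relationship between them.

A is a four-legged stool. The seat is a 257×259×36 mm slab whose top surface is at z = 419 mm; four square legs, each 30×30 mm in cross-section, run from the floor (z = 0) to the underside of the seat, each flush with a corner of the seat.

B is a box-shaped house frame (walls only): outside footprint 3800×3820 mm, wall height 2880 mm, wall thickness 144 mm. The two y-facing walls run the full x-width; the two x-facing walls fit between the inner faces of the y-facing walls.

C is an open storage box with external size 207×131×250 mm and wall thickness 19 mm (the base is also 19 mm thick). The base covers the whole footprint; the four walls stand on the base, with the y-facing walls full-width and the x-facing walls fitting between their inner faces.

The house frame is on the floor beside the stool on its +y side. The open box is on top of the stool, centred.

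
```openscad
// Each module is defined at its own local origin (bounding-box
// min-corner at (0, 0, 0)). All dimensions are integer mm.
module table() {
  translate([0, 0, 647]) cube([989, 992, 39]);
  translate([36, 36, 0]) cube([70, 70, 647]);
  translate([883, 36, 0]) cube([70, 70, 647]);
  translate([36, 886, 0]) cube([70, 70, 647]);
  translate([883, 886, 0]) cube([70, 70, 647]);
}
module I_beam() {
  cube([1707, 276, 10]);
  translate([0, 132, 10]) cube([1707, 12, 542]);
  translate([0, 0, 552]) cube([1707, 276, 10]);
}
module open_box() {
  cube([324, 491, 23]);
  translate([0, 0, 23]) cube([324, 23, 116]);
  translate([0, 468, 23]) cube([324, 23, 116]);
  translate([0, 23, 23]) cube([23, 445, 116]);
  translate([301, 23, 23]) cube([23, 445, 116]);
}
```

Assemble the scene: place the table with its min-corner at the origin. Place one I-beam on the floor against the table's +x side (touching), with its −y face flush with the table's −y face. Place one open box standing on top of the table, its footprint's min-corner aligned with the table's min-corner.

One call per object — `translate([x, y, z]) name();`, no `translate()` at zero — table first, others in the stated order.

table();
translate([989, 0, 0]) I_beam();
translate([0, 0, 686]) open_box();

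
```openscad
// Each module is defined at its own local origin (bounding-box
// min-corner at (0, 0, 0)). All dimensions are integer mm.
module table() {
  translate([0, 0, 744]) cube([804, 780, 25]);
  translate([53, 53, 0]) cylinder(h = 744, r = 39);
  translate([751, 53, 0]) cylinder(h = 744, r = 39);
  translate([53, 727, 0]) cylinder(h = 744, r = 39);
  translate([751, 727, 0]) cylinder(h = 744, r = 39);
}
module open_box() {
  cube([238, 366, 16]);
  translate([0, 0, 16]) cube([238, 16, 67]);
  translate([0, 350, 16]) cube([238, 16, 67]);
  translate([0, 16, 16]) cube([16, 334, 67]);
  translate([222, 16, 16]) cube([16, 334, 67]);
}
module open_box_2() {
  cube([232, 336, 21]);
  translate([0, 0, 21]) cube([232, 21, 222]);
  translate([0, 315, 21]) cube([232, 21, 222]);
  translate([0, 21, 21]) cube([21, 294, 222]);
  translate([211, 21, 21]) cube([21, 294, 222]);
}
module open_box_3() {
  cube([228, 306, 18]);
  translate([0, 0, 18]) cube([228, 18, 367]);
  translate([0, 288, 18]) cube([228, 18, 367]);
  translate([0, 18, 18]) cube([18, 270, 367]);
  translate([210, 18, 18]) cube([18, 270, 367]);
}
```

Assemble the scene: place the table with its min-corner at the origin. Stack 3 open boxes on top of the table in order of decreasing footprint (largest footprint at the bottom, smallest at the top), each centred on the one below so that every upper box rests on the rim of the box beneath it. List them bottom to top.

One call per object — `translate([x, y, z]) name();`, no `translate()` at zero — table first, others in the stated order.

table();
translate([283, 207, 769]) open_box();
translate([286, 222, 852]) open_box_2();
translate([288, 237, 1095]) open_box_3();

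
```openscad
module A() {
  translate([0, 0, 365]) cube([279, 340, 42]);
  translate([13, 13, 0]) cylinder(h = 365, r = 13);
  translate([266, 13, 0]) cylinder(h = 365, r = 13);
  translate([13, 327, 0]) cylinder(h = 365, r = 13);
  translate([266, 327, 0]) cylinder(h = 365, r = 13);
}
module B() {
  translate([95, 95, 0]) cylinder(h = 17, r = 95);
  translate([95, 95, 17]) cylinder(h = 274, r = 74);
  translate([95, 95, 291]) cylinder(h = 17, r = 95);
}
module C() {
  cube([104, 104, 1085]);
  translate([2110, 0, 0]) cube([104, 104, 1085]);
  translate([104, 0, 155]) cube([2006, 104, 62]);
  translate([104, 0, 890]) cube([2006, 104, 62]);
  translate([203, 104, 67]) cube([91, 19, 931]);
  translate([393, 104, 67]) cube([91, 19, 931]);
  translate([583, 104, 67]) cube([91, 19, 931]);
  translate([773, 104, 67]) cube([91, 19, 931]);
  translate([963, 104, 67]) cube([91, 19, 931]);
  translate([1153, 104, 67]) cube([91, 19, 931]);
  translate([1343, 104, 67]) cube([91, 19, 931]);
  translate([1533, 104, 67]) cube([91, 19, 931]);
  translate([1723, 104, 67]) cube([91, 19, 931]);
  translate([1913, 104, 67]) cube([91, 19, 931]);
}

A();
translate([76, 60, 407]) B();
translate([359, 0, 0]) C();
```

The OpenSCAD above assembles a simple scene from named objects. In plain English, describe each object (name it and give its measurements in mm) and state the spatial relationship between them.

A is a four-legged stool. The seat is a 279×340×42 mm slab whose top surface is at z = 407 mm; four round legs, each 26 mm in diameter, run from the floor (z = 0) to the underside of the seat, each leg's axis is inset half a diameter from the nearest pair of seat edges (so the leg's bounding box is flush with the corner).

B is a spool: two coaxial disc flanges of radius 95 mm and thickness 17 mm, joined by a core cylinder of radius 74 mm and height 274 mm. The lower flange rests on z = 0 and the three cylinders share a vertical axis.

C is a fence section. Two 104×104 mm posts, 1085 mm tall, stand on the floor with a clear span of 2006 mm between their inner faces. Two horizontal rails of 104×62 mm section span the gap between the posts with their undersides at z = 155 mm and z = 890 mm, flush with the posts' −y face. 10 pickets, each 91 mm wide, 19 mm thick and 931 mm tall, are fixed to the +y face of the rails with their bottoms at z = 67 mm, evenly spaced across the span with equal gaps (rounded down to the nearest mm) at the −x end and between each pair — any rounding remainder accumulates at the +x end.

The spool is on top of the stool. The fence section is on the floor beside the stool on its +x side.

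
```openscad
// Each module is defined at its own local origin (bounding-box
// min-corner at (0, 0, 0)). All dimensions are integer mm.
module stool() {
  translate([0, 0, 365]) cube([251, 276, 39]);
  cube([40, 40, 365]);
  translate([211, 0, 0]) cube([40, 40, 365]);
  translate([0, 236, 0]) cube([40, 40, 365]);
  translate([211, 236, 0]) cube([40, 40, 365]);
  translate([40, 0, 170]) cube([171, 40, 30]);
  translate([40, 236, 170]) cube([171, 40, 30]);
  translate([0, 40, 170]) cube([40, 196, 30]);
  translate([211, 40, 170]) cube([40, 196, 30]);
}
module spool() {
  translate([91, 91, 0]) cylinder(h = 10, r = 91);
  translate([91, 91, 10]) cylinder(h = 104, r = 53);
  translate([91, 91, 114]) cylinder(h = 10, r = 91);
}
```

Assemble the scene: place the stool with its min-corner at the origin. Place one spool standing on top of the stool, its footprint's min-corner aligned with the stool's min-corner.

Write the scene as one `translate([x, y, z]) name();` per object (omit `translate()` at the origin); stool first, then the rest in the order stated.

stool();
translate([0, 0, 404]) spool();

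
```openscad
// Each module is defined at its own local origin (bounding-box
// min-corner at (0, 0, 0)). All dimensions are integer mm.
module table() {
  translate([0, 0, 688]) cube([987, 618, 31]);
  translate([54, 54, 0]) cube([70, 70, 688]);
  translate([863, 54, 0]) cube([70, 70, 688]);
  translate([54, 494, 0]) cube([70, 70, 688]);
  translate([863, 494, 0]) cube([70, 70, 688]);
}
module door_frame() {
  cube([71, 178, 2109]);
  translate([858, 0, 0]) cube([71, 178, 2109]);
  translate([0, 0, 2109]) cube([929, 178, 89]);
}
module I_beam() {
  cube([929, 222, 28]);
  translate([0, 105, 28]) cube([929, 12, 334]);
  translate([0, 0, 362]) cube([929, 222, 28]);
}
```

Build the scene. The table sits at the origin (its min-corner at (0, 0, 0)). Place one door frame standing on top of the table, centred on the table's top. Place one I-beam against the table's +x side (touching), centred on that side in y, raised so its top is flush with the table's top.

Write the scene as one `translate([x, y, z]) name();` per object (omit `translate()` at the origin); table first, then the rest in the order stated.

table();
translate([29, 220, 719]) door_frame();
translate([987, 198, 329]) I_beam();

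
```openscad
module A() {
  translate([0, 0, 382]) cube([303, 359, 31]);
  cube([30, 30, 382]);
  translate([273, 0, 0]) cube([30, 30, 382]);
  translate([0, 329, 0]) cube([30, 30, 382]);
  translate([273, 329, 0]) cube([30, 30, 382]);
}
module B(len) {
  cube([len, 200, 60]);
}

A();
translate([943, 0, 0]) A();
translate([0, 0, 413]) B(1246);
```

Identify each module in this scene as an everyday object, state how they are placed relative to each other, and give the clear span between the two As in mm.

Second stool starts at x = 943; first ends at x = 303; clear span = 943 − 303 = 640 mm.

A is a stool. B is a beam. A beam spans the tops of two stools. The clear span between the two stools is 640 mm.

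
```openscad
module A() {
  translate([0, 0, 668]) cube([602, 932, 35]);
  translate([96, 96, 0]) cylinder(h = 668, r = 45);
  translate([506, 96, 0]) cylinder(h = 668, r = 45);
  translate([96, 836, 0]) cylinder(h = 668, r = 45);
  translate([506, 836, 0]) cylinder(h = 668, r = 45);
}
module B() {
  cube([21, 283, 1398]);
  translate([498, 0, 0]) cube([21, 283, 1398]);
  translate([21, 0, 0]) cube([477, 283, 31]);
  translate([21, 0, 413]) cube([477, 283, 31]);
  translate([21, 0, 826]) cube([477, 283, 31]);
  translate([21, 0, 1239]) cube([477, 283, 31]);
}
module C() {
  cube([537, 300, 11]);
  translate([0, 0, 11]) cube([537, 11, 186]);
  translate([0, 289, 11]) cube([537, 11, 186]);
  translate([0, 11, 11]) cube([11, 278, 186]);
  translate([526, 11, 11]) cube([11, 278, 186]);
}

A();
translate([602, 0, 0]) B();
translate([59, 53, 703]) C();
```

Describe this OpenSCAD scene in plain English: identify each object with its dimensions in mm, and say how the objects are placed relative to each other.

A is a table: top 602 mm (x) × 932 mm (y), 35 mm thick, upper face at z = 703 mm, on four round legs of 90 mm diameter, each leg's bounding box inset 51 mm from the nearest pair of top edges, running from z = 0 to the bottom of the top.

B is a bookshelf 519 mm wide overall, 283 mm deep and 1398 mm tall. The two sides are 21 mm thick vertical panels. 4 horizontal shelves of 31 mm thickness span between the inner faces of the sides; the lowest shelf sits on the floor and shelves are stacked with a clear vertical gap of 382 mm between each pair.

C is an open storage box with external size 537×300×197 mm and wall thickness 11 mm (the base is also 11 mm thick). The base covers the whole footprint; the four walls stand on the base, with the y-facing walls full-width and the x-facing walls fitting between their inner faces.

The bookshelf is against the table's +x side, with their −y faces flush. The open box is on top of the table.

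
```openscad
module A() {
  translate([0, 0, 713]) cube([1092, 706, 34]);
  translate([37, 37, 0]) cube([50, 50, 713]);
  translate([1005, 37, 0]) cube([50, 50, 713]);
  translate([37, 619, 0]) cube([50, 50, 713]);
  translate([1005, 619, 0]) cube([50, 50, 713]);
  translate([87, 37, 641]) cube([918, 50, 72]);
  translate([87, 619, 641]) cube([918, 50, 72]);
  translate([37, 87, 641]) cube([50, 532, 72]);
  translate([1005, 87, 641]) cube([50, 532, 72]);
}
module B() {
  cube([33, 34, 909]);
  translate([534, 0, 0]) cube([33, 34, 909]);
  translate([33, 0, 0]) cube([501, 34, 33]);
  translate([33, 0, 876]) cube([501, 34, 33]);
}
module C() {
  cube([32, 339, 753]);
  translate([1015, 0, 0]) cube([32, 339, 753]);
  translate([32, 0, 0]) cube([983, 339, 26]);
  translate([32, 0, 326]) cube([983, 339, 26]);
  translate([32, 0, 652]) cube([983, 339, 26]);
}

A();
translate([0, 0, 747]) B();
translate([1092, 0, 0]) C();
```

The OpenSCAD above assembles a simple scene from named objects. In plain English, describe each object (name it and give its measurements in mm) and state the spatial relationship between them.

A is a rectangular dining table. The top is 1092×706×34 mm with its upper surface at z = 747 mm. It stands on four 50×50 mm square legs, each inset 37 mm from the nearest pair of top edges, running from the floor to the underside of the top. Four apron rails, 50 mm thick and 72 mm tall, run between adjacent legs with their top edges flush with the underside of the top and their outer faces flush with the legs' outer faces.

B is a picture frame with a 501×843 mm rectangular opening (x by z) and a uniform 33 mm border on every side. Frame depth is 34 mm along y. It is built from two vertical stiles running the full outside height and two horizontal rails spanning the gap between the stiles.

C is a bookshelf 1047 mm wide overall, 339 mm deep and 753 mm tall. The two sides are 32 mm thick vertical panels. 3 horizontal shelves of 26 mm thickness span between the inner faces of the sides; the lowest shelf sits on the floor and shelves are stacked with a clear vertical gap of 300 mm between each pair.

The picture frame is on top of the table. The bookshelf is against the table's +x side, with their −y faces flush.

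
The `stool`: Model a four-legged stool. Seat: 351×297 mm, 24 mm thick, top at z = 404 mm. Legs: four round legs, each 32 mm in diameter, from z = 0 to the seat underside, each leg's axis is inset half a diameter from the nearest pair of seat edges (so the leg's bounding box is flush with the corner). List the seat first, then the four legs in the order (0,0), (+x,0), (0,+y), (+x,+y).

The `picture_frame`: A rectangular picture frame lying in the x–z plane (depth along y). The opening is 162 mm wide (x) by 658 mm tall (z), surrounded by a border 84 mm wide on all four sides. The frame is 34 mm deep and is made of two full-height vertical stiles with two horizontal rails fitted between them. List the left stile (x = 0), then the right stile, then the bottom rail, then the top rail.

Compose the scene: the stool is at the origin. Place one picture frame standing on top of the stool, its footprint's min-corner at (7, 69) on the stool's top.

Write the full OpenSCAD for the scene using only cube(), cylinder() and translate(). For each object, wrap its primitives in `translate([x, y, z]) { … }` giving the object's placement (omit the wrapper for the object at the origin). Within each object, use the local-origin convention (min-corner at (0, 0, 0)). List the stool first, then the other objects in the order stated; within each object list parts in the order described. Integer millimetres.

translate([0, 0, 380]) cube([351, 297, 24]);
translate([16, 16, 0]) cylinder(h = 380, r = 16);
translate([335, 16, 0]) cylinder(h = 380, r = 16);
translate([16, 281, 0]) cylinder(h = 380, r = 16);
translate([335, 281, 0]) cylinder(h = 380, r = 16);
translate([7, 69, 404]) {
  cube([84, 34, 826]);
  translate([246, 0, 0]) cube([84, 34, 826]);
  translate([84, 0, 0]) cube([162, 34, 84]);
  translate([84, 0, 742]) cube([162, 34, 84]);
}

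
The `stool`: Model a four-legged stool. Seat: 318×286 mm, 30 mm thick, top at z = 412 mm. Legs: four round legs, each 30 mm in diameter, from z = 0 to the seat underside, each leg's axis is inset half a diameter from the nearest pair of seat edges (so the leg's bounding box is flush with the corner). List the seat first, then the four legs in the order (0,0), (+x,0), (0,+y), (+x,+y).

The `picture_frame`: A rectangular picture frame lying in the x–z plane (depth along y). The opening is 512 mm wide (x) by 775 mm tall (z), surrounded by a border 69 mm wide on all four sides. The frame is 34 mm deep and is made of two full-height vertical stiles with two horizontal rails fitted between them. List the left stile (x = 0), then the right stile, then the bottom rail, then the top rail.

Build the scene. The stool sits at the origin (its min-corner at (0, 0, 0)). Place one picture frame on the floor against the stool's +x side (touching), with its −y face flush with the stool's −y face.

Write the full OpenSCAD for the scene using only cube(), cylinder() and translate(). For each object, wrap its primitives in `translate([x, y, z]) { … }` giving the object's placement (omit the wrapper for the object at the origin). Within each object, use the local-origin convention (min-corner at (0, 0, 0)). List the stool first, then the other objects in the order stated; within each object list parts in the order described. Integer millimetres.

translate([0, 0, 382]) cube([318, 286, 30]);
translate([15, 15, 0]) cylinder(h = 382, r = 15);
translate([303, 15, 0]) cylinder(h = 382, r = 15);
translate([15, 271, 0]) cylinder(h = 382, r = 15);
translate([303, 271, 0]) cylinder(h = 382, r = 15);
translate([318, 0, 0]) {
  cube([69, 34, 913]);
  translate([581, 0, 0]) cube([69, 34, 913]);
  translate([69, 0, 0]) cube([512, 34, 69]);
  translate([69, 0, 844]) cube([512, 34, 69]);
}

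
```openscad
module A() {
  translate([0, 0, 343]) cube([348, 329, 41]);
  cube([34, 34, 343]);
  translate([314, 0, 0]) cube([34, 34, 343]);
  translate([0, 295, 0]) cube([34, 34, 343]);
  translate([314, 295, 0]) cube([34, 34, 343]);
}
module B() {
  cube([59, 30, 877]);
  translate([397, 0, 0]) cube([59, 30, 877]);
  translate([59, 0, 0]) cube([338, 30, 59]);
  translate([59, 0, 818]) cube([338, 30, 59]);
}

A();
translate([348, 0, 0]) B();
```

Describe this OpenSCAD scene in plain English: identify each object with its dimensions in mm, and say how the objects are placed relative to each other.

A is a simple wooden stool: a rectangular seat 348 mm (x) by 329 mm (y), 41 mm thick, top face at z = 384 mm, on four square legs, each 34×34 mm in cross-section. The legs rest on z = 0, each flush with a corner of the seat.

B is a rectangular picture frame lying in the x–z plane (depth along y). The opening is 338 mm wide (x) by 759 mm tall (z), surrounded by a border 59 mm wide on all four sides. The frame is 30 mm deep and is made of two full-height vertical stiles with two horizontal rails fitted between them.

The picture frame is against the stool's +x side, with their −y faces flush.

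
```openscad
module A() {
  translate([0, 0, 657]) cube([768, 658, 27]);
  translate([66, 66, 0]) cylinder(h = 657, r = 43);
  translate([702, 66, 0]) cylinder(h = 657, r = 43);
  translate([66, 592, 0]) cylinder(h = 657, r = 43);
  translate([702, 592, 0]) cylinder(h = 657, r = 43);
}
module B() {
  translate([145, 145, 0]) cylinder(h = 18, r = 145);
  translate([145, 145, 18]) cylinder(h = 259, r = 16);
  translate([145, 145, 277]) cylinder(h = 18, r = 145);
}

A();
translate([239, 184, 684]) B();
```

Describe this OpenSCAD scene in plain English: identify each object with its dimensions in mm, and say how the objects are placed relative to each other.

A is a rectangular dining table. The top is 768×658×27 mm with its upper surface at z = 684 mm. It stands on four round legs of 86 mm diameter, each leg's bounding box inset 23 mm from the nearest pair of top edges, running from the floor to the underside of the top.

B is a spool: two coaxial disc flanges of radius 145 mm and thickness 18 mm, joined by a core cylinder of radius 16 mm and height 259 mm. The lower flange rests on z = 0 and the three cylinders share a vertical axis.

The spool is on top of the table, centred.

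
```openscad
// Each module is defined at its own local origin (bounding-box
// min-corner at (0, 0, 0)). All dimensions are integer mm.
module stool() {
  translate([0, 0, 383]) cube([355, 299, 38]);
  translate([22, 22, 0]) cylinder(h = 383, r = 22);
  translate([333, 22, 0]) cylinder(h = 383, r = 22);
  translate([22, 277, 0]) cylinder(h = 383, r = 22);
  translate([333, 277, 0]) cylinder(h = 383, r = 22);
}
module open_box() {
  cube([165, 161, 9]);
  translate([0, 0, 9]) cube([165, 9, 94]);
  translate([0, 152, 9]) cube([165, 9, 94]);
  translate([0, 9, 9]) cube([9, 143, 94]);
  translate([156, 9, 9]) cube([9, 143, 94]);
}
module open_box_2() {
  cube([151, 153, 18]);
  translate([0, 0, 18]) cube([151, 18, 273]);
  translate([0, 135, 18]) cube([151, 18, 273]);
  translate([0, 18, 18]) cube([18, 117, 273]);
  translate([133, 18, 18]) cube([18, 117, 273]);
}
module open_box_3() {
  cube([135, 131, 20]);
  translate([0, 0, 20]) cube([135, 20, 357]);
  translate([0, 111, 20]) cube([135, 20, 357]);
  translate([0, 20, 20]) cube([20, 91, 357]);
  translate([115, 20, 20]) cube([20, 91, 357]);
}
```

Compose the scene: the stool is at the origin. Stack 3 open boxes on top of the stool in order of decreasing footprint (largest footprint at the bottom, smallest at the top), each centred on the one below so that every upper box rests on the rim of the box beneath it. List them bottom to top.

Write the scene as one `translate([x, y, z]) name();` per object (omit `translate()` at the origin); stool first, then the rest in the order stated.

stool();
translate([95, 69, 421]) open_box();
translate([102, 73, 524]) open_box_2();
translate([110, 84, 815]) open_box_3();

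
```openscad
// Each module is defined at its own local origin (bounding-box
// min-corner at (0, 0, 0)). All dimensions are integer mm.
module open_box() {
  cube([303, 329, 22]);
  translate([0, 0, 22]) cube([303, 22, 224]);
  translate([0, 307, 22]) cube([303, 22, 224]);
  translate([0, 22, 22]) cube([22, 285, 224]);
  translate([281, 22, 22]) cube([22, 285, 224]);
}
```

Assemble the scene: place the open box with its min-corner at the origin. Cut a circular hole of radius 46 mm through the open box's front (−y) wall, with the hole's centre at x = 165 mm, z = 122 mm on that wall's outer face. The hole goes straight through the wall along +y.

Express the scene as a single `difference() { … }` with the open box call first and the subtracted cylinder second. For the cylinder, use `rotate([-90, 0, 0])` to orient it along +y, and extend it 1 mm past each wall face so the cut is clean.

difference() {
  open_box();
  translate([165, -1, 122]) rotate([-90, 0, 0]) cylinder(h = 24, r = 46);
}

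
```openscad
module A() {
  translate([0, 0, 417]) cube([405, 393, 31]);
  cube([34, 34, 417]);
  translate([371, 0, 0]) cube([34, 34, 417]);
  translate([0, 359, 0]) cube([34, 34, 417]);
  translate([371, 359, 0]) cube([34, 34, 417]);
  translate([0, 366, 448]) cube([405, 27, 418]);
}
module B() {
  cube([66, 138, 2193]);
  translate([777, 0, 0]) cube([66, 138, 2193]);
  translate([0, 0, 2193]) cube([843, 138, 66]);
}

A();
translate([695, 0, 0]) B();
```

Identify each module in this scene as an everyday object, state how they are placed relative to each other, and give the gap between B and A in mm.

The door frame's nearest face is 290 mm from the chair's +x face.

A is a chair. B is a door frame. The door frame is on the floor beside the chair on its +x side. The gap between the door frame and the chair is 290 mm.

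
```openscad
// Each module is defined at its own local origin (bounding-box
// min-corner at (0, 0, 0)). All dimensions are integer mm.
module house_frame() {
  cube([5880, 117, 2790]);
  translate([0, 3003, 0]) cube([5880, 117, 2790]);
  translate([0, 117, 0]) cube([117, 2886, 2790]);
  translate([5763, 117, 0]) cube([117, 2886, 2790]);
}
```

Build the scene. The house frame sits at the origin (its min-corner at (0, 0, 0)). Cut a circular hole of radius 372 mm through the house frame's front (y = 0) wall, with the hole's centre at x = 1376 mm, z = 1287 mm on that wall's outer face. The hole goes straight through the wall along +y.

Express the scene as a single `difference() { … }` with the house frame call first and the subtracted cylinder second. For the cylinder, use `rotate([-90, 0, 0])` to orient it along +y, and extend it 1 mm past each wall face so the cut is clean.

difference() {
  house_frame();
  translate([1376, -1, 1287]) rotate([-90, 0, 0]) cylinder(h = 119, r = 372);
}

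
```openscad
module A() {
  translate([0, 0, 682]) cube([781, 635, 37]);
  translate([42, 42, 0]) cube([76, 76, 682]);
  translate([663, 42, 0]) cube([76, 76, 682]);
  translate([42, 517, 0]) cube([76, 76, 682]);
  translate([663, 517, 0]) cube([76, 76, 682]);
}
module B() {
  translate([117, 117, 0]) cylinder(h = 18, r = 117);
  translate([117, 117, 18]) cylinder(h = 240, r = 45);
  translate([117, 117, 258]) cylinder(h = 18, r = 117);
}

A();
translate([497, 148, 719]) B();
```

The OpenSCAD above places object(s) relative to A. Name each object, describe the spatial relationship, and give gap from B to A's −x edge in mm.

A is a table. B is a spool. The spool is on top of the table. The gap from the spool to the table's −x edge is 497 mm.

The spool's min-x is at 497; the table's min-x is 0; gap = 497 mm.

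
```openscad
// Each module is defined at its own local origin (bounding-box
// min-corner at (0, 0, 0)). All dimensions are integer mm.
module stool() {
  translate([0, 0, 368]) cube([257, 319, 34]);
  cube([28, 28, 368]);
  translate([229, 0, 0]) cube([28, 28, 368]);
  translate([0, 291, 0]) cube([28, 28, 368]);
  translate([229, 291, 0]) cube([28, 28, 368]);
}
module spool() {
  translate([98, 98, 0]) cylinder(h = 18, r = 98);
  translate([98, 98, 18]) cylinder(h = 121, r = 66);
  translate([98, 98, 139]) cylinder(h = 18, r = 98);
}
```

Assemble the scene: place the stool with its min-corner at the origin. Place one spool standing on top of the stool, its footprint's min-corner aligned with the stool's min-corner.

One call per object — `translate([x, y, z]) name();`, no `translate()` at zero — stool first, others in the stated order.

stool();
translate([0, 0, 402]) spool();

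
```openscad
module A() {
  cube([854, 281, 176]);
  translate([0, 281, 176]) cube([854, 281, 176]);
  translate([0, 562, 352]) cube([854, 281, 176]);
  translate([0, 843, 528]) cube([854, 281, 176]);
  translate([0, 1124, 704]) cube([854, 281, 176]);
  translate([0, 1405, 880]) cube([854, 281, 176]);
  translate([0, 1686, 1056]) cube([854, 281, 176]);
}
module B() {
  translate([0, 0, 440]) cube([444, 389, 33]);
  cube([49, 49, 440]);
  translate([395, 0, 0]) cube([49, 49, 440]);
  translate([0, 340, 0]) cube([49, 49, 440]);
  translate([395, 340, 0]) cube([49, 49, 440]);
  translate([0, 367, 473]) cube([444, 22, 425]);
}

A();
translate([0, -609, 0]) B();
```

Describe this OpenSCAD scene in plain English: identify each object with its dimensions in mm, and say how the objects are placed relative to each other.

A is a run of 7 identical solid stair steps. Each tread is 854×281 mm and each step block is 176 mm high. Step 1 rests on the floor; step k is offset from step 1 by (k−1)×281 mm in y and (k−1)×176 mm in z.

B is a chair. The seat is a 444×389×33 mm slab with its top at z = 473 mm, on four 49×49 mm corner legs (flush with the seat edges, standing on z = 0). A flat backrest 22 mm thick, 425 mm tall, spans the full seat width and rises from the seat top along its +y edge, rear face flush with the rear of the seat.

The chair is on the floor beside the staircase on its −y side.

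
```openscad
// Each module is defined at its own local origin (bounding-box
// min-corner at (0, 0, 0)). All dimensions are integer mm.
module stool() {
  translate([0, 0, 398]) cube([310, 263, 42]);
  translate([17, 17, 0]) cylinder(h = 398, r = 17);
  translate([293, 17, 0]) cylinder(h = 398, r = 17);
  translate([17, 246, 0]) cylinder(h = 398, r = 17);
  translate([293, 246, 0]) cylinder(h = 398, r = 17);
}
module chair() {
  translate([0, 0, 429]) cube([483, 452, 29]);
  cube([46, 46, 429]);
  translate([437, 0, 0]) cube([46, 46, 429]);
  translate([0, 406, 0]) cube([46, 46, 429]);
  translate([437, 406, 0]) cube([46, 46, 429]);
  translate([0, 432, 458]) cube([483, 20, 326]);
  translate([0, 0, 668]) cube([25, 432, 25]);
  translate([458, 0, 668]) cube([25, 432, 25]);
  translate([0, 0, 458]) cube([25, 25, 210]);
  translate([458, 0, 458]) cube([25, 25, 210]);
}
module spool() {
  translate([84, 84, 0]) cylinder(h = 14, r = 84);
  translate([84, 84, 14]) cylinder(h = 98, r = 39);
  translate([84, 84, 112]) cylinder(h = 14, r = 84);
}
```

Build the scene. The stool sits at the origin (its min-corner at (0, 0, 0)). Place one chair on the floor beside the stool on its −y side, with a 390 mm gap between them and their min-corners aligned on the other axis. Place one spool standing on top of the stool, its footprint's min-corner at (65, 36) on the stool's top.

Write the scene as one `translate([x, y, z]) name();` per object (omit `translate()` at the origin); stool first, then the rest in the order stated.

stool();
translate([0, -842, 0]) chair();
translate([65, 36, 440]) spool();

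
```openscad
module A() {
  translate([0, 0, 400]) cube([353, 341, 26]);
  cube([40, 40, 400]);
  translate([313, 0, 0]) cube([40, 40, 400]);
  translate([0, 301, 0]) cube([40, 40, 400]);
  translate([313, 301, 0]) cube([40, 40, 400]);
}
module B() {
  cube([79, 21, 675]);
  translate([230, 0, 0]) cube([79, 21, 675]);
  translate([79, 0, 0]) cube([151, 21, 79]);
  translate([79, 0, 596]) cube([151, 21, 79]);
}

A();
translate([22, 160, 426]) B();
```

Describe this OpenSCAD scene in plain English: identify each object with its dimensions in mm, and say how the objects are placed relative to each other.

A is a simple wooden stool: a rectangular seat 353 mm (x) by 341 mm (y), 26 mm thick, top face at z = 426 mm, on four square legs, each 40×40 mm in cross-section. The legs rest on z = 0, each flush with a corner of the seat.

B is a picture frame with a 151×517 mm rectangular opening (x by z) and a uniform 79 mm border on every side. Frame depth is 21 mm along y. It is built from two vertical stiles running the full outside height and two horizontal rails spanning the gap between the stiles.

The picture frame is on top of the stool, centred.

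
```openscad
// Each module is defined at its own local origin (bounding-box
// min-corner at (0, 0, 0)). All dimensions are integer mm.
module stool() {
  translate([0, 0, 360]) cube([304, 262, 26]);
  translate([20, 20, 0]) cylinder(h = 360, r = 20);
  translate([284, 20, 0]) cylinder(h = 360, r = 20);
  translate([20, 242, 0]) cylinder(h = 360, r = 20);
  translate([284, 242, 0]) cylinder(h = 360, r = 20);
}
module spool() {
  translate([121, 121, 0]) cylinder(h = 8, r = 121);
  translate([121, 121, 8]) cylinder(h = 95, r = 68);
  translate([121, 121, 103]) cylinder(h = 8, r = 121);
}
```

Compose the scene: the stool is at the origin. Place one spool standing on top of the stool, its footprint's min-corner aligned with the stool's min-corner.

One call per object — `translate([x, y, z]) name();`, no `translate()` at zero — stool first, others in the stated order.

stool();
translate([0, 0, 386]) spool();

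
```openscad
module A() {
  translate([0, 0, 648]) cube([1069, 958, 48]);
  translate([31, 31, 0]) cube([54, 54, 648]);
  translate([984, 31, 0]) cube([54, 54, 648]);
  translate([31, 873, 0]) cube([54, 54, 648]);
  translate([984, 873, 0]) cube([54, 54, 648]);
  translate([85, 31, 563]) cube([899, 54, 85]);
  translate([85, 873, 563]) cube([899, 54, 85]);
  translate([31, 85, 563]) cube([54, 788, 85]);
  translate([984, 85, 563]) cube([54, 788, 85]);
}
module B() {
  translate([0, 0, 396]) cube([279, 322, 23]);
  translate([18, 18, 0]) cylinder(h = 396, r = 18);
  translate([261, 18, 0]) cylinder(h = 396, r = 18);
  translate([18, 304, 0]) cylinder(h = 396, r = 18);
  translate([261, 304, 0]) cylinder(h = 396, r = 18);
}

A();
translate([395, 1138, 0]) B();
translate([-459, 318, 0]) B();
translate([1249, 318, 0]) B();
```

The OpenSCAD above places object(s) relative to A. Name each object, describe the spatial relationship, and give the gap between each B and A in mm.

A is a table. B is a stool. Three stools sit around the table at the +y, −x, +x sides. The gap between each stool and the table is 180 mm.

Each stool's nearest face is 180 mm from the table's bounding box.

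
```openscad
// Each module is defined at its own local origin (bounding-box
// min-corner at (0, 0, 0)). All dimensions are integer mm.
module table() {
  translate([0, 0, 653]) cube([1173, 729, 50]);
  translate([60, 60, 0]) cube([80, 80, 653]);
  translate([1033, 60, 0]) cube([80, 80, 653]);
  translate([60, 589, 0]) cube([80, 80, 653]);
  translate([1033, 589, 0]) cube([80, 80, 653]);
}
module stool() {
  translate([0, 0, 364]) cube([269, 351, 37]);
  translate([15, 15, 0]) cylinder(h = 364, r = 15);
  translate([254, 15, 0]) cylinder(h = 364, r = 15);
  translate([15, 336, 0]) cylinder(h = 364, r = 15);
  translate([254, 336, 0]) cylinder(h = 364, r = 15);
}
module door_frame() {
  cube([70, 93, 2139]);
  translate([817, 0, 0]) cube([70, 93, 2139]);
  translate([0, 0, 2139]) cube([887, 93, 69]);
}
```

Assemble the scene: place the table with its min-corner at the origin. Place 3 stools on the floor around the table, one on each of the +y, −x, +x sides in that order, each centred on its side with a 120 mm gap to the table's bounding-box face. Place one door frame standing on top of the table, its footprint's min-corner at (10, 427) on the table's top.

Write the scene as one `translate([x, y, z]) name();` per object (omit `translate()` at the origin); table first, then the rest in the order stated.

table();
translate([452, 849, 0]) stool();
translate([-389, 189, 0]) stool();
translate([1293, 189, 0]) stool();
translate([10, 427, 703]) door_frame();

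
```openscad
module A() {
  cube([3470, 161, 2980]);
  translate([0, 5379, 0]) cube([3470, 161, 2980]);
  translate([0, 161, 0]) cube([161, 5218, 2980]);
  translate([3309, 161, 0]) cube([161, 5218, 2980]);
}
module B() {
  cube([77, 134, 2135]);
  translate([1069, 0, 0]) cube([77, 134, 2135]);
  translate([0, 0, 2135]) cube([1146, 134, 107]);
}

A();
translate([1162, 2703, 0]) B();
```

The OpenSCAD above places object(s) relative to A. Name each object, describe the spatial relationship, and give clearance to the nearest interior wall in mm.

Clearances: x = 1001, y = 2542; minimum 1001 mm.

A is a house frame. B is a door frame. The door frame sits inside the house frame, centred. The clearance to the nearest interior wall is 1001 mm.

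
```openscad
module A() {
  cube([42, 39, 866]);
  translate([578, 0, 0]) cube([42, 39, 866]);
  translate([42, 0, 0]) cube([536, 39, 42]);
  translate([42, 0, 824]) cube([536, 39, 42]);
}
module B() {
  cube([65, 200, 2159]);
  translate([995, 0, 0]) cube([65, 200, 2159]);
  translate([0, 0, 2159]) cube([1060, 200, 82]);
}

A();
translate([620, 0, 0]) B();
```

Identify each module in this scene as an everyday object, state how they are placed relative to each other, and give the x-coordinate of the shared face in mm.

The picture frame's +x face and the door frame's −x face are both at x = 620 mm.

A is a picture frame. B is a door frame. The door frame is against the picture frame's +x side, with their −y faces flush. The x-coordinate of the shared face is 620 mm.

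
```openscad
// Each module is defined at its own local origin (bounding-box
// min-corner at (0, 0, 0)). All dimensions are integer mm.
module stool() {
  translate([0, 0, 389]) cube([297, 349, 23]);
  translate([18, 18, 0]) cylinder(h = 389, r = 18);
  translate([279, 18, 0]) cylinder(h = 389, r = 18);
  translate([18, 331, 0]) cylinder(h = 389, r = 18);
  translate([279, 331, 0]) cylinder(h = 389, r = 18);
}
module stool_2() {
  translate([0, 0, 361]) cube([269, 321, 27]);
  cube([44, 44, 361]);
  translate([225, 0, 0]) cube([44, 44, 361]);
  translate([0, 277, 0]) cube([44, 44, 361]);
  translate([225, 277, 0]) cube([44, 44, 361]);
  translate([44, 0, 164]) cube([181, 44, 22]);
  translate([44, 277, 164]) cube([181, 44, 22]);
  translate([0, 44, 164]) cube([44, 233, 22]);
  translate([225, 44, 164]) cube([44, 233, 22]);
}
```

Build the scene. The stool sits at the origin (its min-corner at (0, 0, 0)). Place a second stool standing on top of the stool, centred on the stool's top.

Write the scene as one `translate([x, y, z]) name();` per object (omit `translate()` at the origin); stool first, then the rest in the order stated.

stool();
translate([14, 14, 412]) stool_2();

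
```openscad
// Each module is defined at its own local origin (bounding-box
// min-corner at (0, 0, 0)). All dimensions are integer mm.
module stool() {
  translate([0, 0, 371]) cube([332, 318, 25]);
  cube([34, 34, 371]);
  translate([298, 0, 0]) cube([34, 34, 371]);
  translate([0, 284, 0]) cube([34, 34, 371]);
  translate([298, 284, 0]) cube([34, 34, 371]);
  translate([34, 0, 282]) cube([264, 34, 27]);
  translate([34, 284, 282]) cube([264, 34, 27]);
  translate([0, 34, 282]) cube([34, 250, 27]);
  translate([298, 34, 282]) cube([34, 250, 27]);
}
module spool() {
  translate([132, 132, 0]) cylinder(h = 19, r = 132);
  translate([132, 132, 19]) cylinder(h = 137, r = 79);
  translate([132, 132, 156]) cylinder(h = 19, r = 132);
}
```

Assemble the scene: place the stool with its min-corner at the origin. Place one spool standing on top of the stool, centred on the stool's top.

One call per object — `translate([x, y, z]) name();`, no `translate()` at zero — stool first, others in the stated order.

stool();
translate([34, 27, 396]) spool();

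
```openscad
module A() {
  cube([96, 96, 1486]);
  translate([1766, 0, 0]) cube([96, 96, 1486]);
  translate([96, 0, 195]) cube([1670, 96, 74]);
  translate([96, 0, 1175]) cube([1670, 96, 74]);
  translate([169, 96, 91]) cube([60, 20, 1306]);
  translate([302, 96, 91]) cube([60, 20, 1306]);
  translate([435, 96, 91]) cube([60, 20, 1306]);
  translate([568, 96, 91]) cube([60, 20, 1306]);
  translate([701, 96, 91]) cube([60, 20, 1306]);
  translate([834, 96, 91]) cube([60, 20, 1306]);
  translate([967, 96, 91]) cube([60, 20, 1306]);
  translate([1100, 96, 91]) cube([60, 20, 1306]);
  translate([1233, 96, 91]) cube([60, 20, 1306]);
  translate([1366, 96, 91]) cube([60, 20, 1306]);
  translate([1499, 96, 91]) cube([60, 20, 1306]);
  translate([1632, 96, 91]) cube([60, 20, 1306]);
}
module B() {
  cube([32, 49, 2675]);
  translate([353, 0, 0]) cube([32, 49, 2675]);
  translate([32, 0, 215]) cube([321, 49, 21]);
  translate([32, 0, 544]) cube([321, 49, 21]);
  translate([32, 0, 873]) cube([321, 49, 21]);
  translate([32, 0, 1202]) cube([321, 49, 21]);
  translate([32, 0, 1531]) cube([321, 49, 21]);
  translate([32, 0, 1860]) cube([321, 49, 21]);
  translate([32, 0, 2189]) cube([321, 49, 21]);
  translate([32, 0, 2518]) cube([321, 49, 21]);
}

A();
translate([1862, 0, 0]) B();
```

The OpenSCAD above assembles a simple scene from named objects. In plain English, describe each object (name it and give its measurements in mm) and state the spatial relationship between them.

A is a fence section. Two 96×96 mm posts, 1486 mm tall, stand on the floor with a clear span of 1670 mm between their inner faces. Two horizontal rails of 96×74 mm section span the gap between the posts with their undersides at z = 195 mm and z = 1175 mm, flush with the posts' −y face. 12 pickets, each 60 mm wide, 20 mm thick and 1306 mm tall, are fixed to the +y face of the rails with their bottoms at z = 91 mm, evenly spaced across the span with equal gaps (rounded down to the nearest mm) at the −x end and between each pair — any rounding remainder accumulates at the +x end.

B is a wooden ladder with two side rails of 32×49 mm section and 2675 mm height, set 385 mm apart overall. Between them run 8 rectangular rungs (49 mm deep, 21 mm thick), front faces flush with the rails' −y face. The bottom of the first rung is 215 mm above the floor and each subsequent rung is 329 mm higher than the one below.

The ladder is against the fence section's +x side, with their −y faces flush.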